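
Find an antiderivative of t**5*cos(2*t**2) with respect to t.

Let u = t², du = 2t dt; rewrite as (1/2)∫ u^2·cos(2u) du.
Now integrate by parts 2 times.

t**4*sin(2*t**2)/4 + t**2*cos(2*t**2)/4 - sin(2*t**2)/8 + C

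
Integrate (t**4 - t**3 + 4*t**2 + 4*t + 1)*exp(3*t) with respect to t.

(27*t**4 - 63*t**3 + 171*t**2 - 6*t + 29)*exp(3*t)/81 + C

Use integration by parts with u = t**4 - t**3 + 4*t**2 + 4*t + 1, dv = exp(3*t) dt, so v = exp(3*t)/3.
Apply parts 4 times (tabular method): alternate signs, differentiate u down to 0, integrate dv up.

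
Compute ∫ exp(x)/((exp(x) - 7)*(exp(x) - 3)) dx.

log(exp(x) - 7)/4 - log(exp(x) - 3)/4 + C

Let u = e^x, du = e^x dx.
The integral becomes ∫ du/((u-7)(u-3)); decompose into partial fractions.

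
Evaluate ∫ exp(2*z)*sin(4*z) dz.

Let I denote the integral. Integrate by parts with u = sin(4*z), dv = exp(2*z) dz, so v = exp(2*z)/2: I = exp(2*z)*sin(4*z)/2 − 2·∫ exp(2*z)*cos(4*z) dz.
Apply parts again with u = cos(4*z), dv = exp(2*z) dz: ∫ exp(2*z)*cos(4*z) dz = exp(2*z)*cos(4*z)/2 + 2·I. Substituting back brings back I: I = exp(2*z)*sin(4*z)/2 - exp(2*z)*cos(4*z) − 4·I.
Solving for I: (1 + 4)·I equals the remaining terms, so I = (1/5)·(exp(2*z)*sin(4*z)/2 - exp(2*z)*cos(4*z)).

exp(2*z)*sin(4*z)/10 - exp(2*z)*cos(4*z)/5 + C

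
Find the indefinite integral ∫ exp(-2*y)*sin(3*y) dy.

-2*exp(-2*y)*sin(3*y)/13 - 3*exp(-2*y)*cos(3*y)/13 + C

Let I denote the integral. Integrate by parts with u = sin(3*y), dv = exp(-2*y) dy, so v = -exp(-2*y)/2: I = -exp(-2*y)*sin(3*y)/2 + (3/2)·∫ exp(-2*y)*cos(3*y) dy.
Apply parts again with u = cos(3*y), dv = exp(-2*y) dy: ∫ exp(-2*y)*cos(3*y) dy = -exp(-2*y)*cos(3*y)/2 − (3/2)·I. Substituting back brings back I: I = -exp(-2*y)*sin(3*y)/2 - 3*exp(-2*y)*cos(3*y)/4 − (9/4)·I.
Solving for I: (1 + 9/4)·I equals the remaining terms, so I = (4/13)·(-exp(-2*y)*sin(3*y)/2 - 3*exp(-2*y)*cos(3*y)/4).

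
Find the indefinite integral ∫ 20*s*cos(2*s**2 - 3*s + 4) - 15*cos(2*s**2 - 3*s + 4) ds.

Let u = 2*s**2 - 3*s + 4, so du = (4*s - 3) ds.
Rewriting, the integral becomes 5·∫ cos(u) du = 5·sin(u).
Substituting back, u = 2*s**2 - 3*s + 4.

5*sin(2*s**2 - 3*s + 4) + C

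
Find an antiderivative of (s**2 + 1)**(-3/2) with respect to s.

s/sqrt(s**2 + 1) + C

Substitute s = tan(θ), so ds = sec(θ)^2 dθ and the radical becomes sqrt(s**2 + 1) = sec(θ) by the Pythagorean identity.
Integrate the resulting trig expression in θ, then back-substitute tan(θ) = s, sec(θ) = sqrt(s**2 + 1) (absorbing any constant into C).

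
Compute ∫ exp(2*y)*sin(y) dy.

2*exp(2*y)*sin(y)/5 - exp(2*y)*cos(y)/5 + C

Let I denote the integral. Integrate by parts with u = sin(y), dv = exp(2*y) dy, so v = exp(2*y)/2: I = exp(2*y)*sin(y)/2 − (1/2)·∫ exp(2*y)*cos(y) dy.
Apply parts again with u = cos(y), dv = exp(2*y) dy: ∫ exp(2*y)*cos(y) dy = exp(2*y)*cos(y)/2 + (1/2)·I. Substituting back brings back I: I = exp(2*y)*sin(y)/2 - exp(2*y)*cos(y)/4 − (1/4)·I.
Solving for I: (1 + 1/4)·I equals the remaining terms, so I = (4/5)·(exp(2*y)*sin(y)/2 - exp(2*y)*cos(y)/4).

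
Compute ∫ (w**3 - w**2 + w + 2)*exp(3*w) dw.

(9*w**3 - 18*w**2 + 21*w + 11)*exp(3*w)/27 + C

Use integration by parts with u = w**3 - w**2 + w + 2, dv = exp(3*w) dw, so v = exp(3*w)/3.
Apply parts 3 times (tabular method): alternate signs, differentiate u down to 0, integrate dv up.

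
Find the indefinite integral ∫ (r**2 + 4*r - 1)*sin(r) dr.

Use integration by parts with u = r**2 + 4*r - 1, dv = sin(r) dr, so v = -cos(r).
Apply parts 2 times (tabular method): alternate signs, differentiate u down to 0, integrate dv up.

-r**2*cos(r) + 2*r*sin(r) - 4*r*cos(r) + 4*sin(r) + 3*cos(r) + C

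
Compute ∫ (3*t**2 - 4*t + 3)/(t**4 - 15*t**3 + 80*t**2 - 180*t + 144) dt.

Factor the denominator: (t - 6)*(t - 4)*(t - 3)*(t - 2).
Partial-fraction decomposition: -7/(8*(t - 2)) + 6/(t - 3) - 35/(4*(t - 4)) + 29/(8*(t - 6)).
Integrate each term: A/(t−a) contributes A·log|t−a|.

29*log(t - 6)/8 - 35*log(t - 4)/4 + 6*log(t - 3) - 7*log(t - 2)/8 + C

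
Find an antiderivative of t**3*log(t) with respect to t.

t**4*log(t)/4 - t**4/16 + C

Use integration by parts with u = log(t), dv = t**3 dt.
Then du = 1/t dt and v = t**4/4.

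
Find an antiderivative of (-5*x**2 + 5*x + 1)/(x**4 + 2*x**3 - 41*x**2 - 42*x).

-log(x)/42 - 149*log(x - 6)/546 - 3*log(x + 1)/14 + 93*log(x + 7)/182 + C

Factor the denominator: x*(x - 6)*(x + 1)*(x + 7).
Partial-fraction decomposition: 93/(182*(x + 7)) - 3/(14*(x + 1)) - 149/(546*(x - 6)) - 1/(42*x).
Integrate each term: A/(x−a) contributes A·log|x−a|.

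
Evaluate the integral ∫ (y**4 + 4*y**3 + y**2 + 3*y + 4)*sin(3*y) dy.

-y**4*cos(3*y)/3 + 4*y**3*sin(3*y)/9 - 4*y**3*cos(3*y)/3 + 4*y**2*sin(3*y)/3 + y**2*cos(3*y)/9 - 2*y*sin(3*y)/27 - y*cos(3*y)/9 + sin(3*y)/27 - 110*cos(3*y)/81 + C

Use integration by parts with u = y**4 + 4*y**3 + y**2 + 3*y + 4, dv = sin(3*y) dy, so v = -cos(3*y)/3.
Apply parts 4 times (tabular method): alternate signs, differentiate u down to 0, integrate dv up.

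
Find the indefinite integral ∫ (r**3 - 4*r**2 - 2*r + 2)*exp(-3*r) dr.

(-3*r**3 + 9*r**2 + 12*r - 2)*exp(-3*r)/9 + C

Use integration by parts with u = r**3 - 4*r**2 - 2*r + 2, dv = exp(-3*r) dr, so v = -exp(-3*r)/3.
Apply parts 3 times (tabular method): alternate signs, differentiate u down to 0, integrate dv up.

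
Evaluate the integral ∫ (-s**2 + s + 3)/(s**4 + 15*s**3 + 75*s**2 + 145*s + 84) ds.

log(s + 1)/36 + 9*log(s + 3)/8 - 17*log(s + 4)/9 + 53*log(s + 7)/72 + C

Factor the denominator: (s + 1)*(s + 3)*(s + 4)*(s + 7).
Partial-fraction decomposition: 53/(72*(s + 7)) - 17/(9*(s + 4)) + 9/(8*(s + 3)) + 1/(36*(s + 1)).
Integrate each term: A/(s−a) contributes A·log|s−a|.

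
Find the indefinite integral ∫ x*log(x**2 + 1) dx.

Let u = x**2 + 1, so du = (2*x) dx.
The integral becomes (1/2)·∫ log(u) du; integrate by parts with u′=log(u), dv′=du.

x**2*log(x**2 + 1)/2 - x**2/2 + log(x**2 + 1)/2 + C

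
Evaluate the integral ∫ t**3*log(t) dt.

Use integration by parts with u = log(t), dv = t**3 dt.
Then du = 1/t dt and v = t**4/4.

t**4*log(t)/4 - t**4/16 + C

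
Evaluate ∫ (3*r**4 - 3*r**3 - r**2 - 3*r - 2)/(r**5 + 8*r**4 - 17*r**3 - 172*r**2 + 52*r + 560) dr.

91*log(r - 4)/198 - log(r - 2)/42 + log(r + 2)/5 - 373*log(r + 5)/63 + 1367*log(r + 7)/165 + C

Factor the denominator: (r - 4)*(r - 2)*(r + 2)*(r + 5)*(r + 7).
Partial-fraction decomposition: 1367/(165*(r + 7)) - 373/(63*(r + 5)) + 1/(5*(r + 2)) - 1/(42*(r - 2)) + 91/(198*(r - 4)).
Integrate each term: A/(r−a) contributes A·log|r−a|.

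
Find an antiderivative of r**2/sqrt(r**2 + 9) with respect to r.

r*sqrt(r**2 + 9)/2 - 9*log(r + sqrt(r**2 + 9))/2 + C

Substitute r = 3·tan(θ), so dr = 3·sec(θ)^2 dθ and the radical becomes sqrt(r**2 + 9) = 3·sec(θ) by the Pythagorean identity.
Integrate the resulting trig expression in θ, then back-substitute tan(θ) = r/3, sec(θ) = sqrt(r**2 + 9)/3 (absorbing any constant into C).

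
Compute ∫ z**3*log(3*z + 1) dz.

z**4*log(3*z + 1)/4 - z**4/16 + z**3/36 - z**2/72 + z/108 - log(3*z + 1)/324 + C

Use integration by parts with u = log(3*z + 1), dv = z**3 dz.
Then du = 3/(3*z + 1) dz and v = z**4/4.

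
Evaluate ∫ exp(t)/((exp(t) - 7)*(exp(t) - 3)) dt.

Let u = e^t, du = e^t dt.
The integral becomes ∫ du/((u-7)(u-3)); decompose into partial fractions.

log(exp(t) - 7)/4 - log(exp(t) - 3)/4 + C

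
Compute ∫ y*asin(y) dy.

Use integration by parts with u = arcsin(y), dv = y dy.
Then du = 1/sqrt(-y**2 + 1) dy.

y**2*asin(y)/2 + y*sqrt(-y**2 + 1)/4 - asin(y)/4 + C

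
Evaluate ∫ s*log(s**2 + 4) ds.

Let u = s**2 + 4, so du = (2*s) ds.
The integral becomes (1/2)·∫ log(u) du; integrate by parts with u′=log(u), dv′=du.

s**2*log(s**2 + 4)/2 - s**2/2 + 2*log(s**2 + 4) + C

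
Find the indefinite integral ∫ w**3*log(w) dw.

w**4*log(w)/4 - w**4/16 + C

Use integration by parts with u = log(w), dv = w**3 dw.
Then du = 1/w dw and v = w**4/4.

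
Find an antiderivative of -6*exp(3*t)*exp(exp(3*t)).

Let u = exp(3*t), so du = (3*exp(3*t)) dt.
Rewriting, the integral becomes -2·∫ e^u du = -2·e^u.
Substituting back, u = exp(3*t).

-2*exp(exp(3*t)) + C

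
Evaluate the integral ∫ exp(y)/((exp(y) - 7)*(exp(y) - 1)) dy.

log(exp(y) - 7)/6 - log(exp(y) - 1)/6 + C

Let u = e^y, du = e^y dy.
The integral becomes ∫ du/((u-7)(u-1)); decompose into partial fractions.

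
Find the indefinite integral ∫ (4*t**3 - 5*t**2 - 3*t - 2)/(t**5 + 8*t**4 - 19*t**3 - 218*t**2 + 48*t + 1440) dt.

9*log(t - 4)/40 - 13*log(t - 3)/126 - 163*log(t + 4)/56 + 17*log(t + 5)/2 - 257*log(t + 6)/45 + C

Factor the denominator: (t - 4)*(t - 3)*(t + 4)*(t + 5)*(t + 6).
Partial-fraction decomposition: -257/(45*(t + 6)) + 17/(2*(t + 5)) - 163/(56*(t + 4)) - 13/(126*(t - 3)) + 9/(40*(t - 4)).
Integrate each term: A/(t−a) contributes A·log|t−a|.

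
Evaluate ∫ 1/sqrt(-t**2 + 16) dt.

Substitute t = 4·sin(θ), so dt = 4·cos(θ) dθ and the radical becomes sqrt(-t**2 + 16) = 4·cos(θ) by the Pythagorean identity.
Integrate the resulting trig expression in θ, then back-substitute θ = asin(t/4), sin(θ) = t/4, cos(θ) = sqrt(-t**2 + 16)/4 (absorbing any constant into C).

asin(t/4) + C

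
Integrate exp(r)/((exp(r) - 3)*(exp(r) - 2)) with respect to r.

log(exp(r) - 3) - log(exp(r) - 2) + C

Let u = e^r, du = e^r dr.
The integral becomes ∫ du/((u-2)(u-3)); decompose into partial fractions.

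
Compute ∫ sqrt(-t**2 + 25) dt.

t*sqrt(-t**2 + 25)/2 + 25*asin(t/5)/2 + C

Substitute t = 5·sin(θ), so dt = 5·cos(θ) dθ and the radical becomes sqrt(-t**2 + 25) = 5·cos(θ) by the Pythagorean identity.
Integrate the resulting trig expression in θ, then back-substitute θ = asin(t/5), sin(θ) = t/5, cos(θ) = sqrt(-t**2 + 25)/5 (absorbing any constant into C).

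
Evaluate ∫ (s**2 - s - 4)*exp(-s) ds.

Use integration by parts with u = s**2 - s - 4, dv = exp(-s) ds, so v = -exp(-s).
Apply parts 2 times (tabular method): alternate signs, differentiate u down to 0, integrate dv up.

(-s**2 - s + 3)*exp(-s) + C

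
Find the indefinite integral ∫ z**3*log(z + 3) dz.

z**4*log(z + 3)/4 - z**4/16 + z**3/4 - 9*z**2/8 + 27*z/4 - 81*log(z + 3)/4 + C

Use integration by parts with u = log(z + 3), dv = z**3 dz.
Then du = 1/(z + 3) dz and v = z**4/4.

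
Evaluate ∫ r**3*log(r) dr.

r**4*log(r)/4 - r**4/16 + C

Use integration by parts with u = log(r), dv = r**3 dr.
Then du = 1/r dr and v = r**4/4.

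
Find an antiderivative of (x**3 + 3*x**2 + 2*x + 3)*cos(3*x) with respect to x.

Use integration by parts with u = x**3 + 3*x**2 + 2*x + 3, dv = cos(3*x) dx, so v = sin(3*x)/3.
Apply parts 3 times (tabular method): alternate signs, differentiate u down to 0, integrate dv up.

x**3*sin(3*x)/3 + x**2*sin(3*x) + x**2*cos(3*x)/3 + 4*x*sin(3*x)/9 + 2*x*cos(3*x)/3 + 7*sin(3*x)/9 + 4*cos(3*x)/27 + C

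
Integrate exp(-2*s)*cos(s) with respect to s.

Let I denote the integral. Integrate by parts with u = cos(s), dv = exp(-2*s) ds, so v = -exp(-2*s)/2: I = -exp(-2*s)*cos(s)/2 − (1/2)·∫ exp(-2*s)*sin(s) ds.
Apply parts again with u = sin(s), dv = exp(-2*s) ds: ∫ exp(-2*s)*sin(s) ds = -exp(-2*s)*sin(s)/2 + (1/2)·I. Substituting back brings back I: I = exp(-2*s)*sin(s)/4 - exp(-2*s)*cos(s)/2 − (1/4)·I.
Solving for I: (1 + 1/4)·I equals the remaining terms, so I = (4/5)·(exp(-2*s)*sin(s)/4 - exp(-2*s)*cos(s)/2).

exp(-2*s)*sin(s)/5 - 2*exp(-2*s)*cos(s)/5 + C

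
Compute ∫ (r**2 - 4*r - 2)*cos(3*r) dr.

Use integration by parts with u = r**2 - 4*r - 2, dv = cos(3*r) dr, so v = sin(3*r)/3.
Apply parts 2 times (tabular method): alternate signs, differentiate u down to 0, integrate dv up.

r**2*sin(3*r)/3 - 4*r*sin(3*r)/3 + 2*r*cos(3*r)/9 - 20*sin(3*r)/27 - 4*cos(3*r)/9 + C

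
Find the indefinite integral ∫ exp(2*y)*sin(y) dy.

Let I denote the integral. Integrate by parts with u = sin(y), dv = exp(2*y) dy, so v = exp(2*y)/2: I = exp(2*y)*sin(y)/2 − (1/2)·∫ exp(2*y)*cos(y) dy.
Apply parts again with u = cos(y), dv = exp(2*y) dy: ∫ exp(2*y)*cos(y) dy = exp(2*y)*cos(y)/2 + (1/2)·I. Substituting back brings back I: I = exp(2*y)*sin(y)/2 - exp(2*y)*cos(y)/4 − (1/4)·I.
Solving for I: (1 + 1/4)·I equals the remaining terms, so I = (4/5)·(exp(2*y)*sin(y)/2 - exp(2*y)*cos(y)/4).

2*exp(2*y)*sin(y)/5 - exp(2*y)*cos(y)/5 + C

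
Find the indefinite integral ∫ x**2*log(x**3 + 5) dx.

x**3*log(x**3 + 5)/3 - x**3/3 + 5*log(x**3 + 5)/3 + C

Let u = x**3 + 5, so du = (3*x**2) dx.
The integral becomes (1/3)·∫ log(u) du; integrate by parts with u′=log(u), dv′=du.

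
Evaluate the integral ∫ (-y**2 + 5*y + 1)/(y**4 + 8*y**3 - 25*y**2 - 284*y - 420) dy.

Factor the denominator: (y - 6)*(y + 2)*(y + 5)*(y + 7).
Partial-fraction decomposition: 83/(130*(y + 7)) - 49/(66*(y + 5)) + 13/(120*(y + 2)) - 5/(1144*(y - 6)).
Integrate each term: A/(y−a) contributes A·log|y−a|.

-5*log(y - 6)/1144 + 13*log(y + 2)/120 - 49*log(y + 5)/66 + 83*log(y + 7)/130 + C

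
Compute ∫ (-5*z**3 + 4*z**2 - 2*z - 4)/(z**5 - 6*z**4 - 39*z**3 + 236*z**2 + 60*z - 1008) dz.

-1537*log(z - 7)/1404 + 67*log(z - 4)/45 - 109*log(z - 3)/180 - 7*log(z + 2)/135 + 154*log(z + 6)/585 + C

Factor the denominator: (z - 7)*(z - 4)*(z - 3)*(z + 2)*(z + 6).
Partial-fraction decomposition: 154/(585*(z + 6)) - 7/(135*(z + 2)) - 109/(180*(z - 3)) + 67/(45*(z - 4)) - 1537/(1404*(z - 7)).
Integrate each term: A/(z−a) contributes A·log|z−a|.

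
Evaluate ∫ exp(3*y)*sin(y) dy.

Let I denote the integral. Integrate by parts with u = sin(y), dv = exp(3*y) dy, so v = exp(3*y)/3: I = exp(3*y)*sin(y)/3 − (1/3)·∫ exp(3*y)*cos(y) dy.
Apply parts again with u = cos(y), dv = exp(3*y) dy: ∫ exp(3*y)*cos(y) dy = exp(3*y)*cos(y)/3 + (1/3)·I. Substituting back brings back I: I = exp(3*y)*sin(y)/3 - exp(3*y)*cos(y)/9 − (1/9)·I.
Solving for I: (1 + 1/9)·I equals the remaining terms, so I = (9/10)·(exp(3*y)*sin(y)/3 - exp(3*y)*cos(y)/9).

3*exp(3*y)*sin(y)/10 - exp(3*y)*cos(y)/10 + C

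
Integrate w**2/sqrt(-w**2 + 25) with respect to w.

-w*sqrt(-w**2 + 25)/2 + 25*asin(w/5)/2 + C

Substitute w = 5·sin(θ), so dw = 5·cos(θ) dθ and the radical becomes sqrt(-w**2 + 25) = 5·cos(θ) by the Pythagorean identity.
Integrate the resulting trig expression in θ, then back-substitute θ = asin(w/5), sin(θ) = w/5, cos(θ) = sqrt(-w**2 + 25)/5 (absorbing any constant into C).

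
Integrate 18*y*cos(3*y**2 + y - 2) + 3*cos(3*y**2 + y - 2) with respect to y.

3*sin(3*y**2 + y - 2) + C

Let u = 3*y**2 + y - 2, so du = (6*y + 1) dy.
Rewriting, the integral becomes 3·∫ cos(u) du = 3·sin(u).
Substituting back, u = 3*y**2 + y - 2.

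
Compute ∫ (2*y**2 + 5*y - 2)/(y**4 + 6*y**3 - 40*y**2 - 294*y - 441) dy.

Factor the denominator: (y - 7)*(y + 3)**2*(y + 7).
Partial-fraction decomposition: -61/(224*(y + 7)) + 143/(800*(y + 3)) - 1/(40*(y + 3)**2) + 131/(1400*(y - 7)).
Integrate each term; A/(y−a) gives A·log|y−a|; A/(y−a)² gives −A/(y−a).

131*log(y - 7)/1400 + 143*log(y + 3)/800 - 61*log(y + 7)/224 + 1/(40*y + 120) + C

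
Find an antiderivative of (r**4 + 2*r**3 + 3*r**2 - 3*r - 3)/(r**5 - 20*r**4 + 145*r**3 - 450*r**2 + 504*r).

-log(r)/168 + 535*log(r - 7)/14 - 605*log(r - 6)/12 + 139*log(r - 4)/8 - 25*log(r - 3)/6 + C

Factor the denominator: r*(r - 7)*(r - 6)*(r - 4)*(r - 3).
Partial-fraction decomposition: -25/(6*(r - 3)) + 139/(8*(r - 4)) - 605/(12*(r - 6)) + 535/(14*(r - 7)) - 1/(168*r).
Integrate each term: A/(r−a) contributes A·log|r−a|.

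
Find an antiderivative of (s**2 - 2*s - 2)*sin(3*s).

-s**2*cos(3*s)/3 + 2*s*sin(3*s)/9 + 2*s*cos(3*s)/3 - 2*sin(3*s)/9 + 20*cos(3*s)/27 + C

Use integration by parts with u = s**2 - 2*s - 2, dv = sin(3*s) ds, so v = -cos(3*s)/3.
Apply parts 2 times (tabular method): alternate signs, differentiate u down to 0, integrate dv up.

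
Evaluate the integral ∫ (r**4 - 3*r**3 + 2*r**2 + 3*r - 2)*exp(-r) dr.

(-r**4 - r**3 - 5*r**2 - 13*r - 11)*exp(-r) + C

Use integration by parts with u = r**4 - 3*r**3 + 2*r**2 + 3*r - 2, dv = exp(-r) dr, so v = -exp(-r).
Apply parts 4 times (tabular method): alternate signs, differentiate u down to 0, integrate dv up.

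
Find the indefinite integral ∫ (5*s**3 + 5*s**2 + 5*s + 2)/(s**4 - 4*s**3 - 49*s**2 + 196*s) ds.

Factor the denominator: s*(s - 7)*(s - 4)*(s + 7).
Partial-fraction decomposition: 1503/(1078*(s + 7)) - 211/(66*(s - 4)) + 1997/(294*(s - 7)) + 1/(98*s).
Integrate each term: A/(s−a) contributes A·log|s−a|.

log(s)/98 + 1997*log(s - 7)/294 - 211*log(s - 4)/66 + 1503*log(s + 7)/1078 + C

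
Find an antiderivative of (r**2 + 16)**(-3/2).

Substitute r = 4·tan(θ), so dr = 4·sec(θ)^2 dθ and the radical becomes sqrt(r**2 + 16) = 4·sec(θ) by the Pythagorean identity.
Integrate the resulting trig expression in θ, then back-substitute tan(θ) = r/4, sec(θ) = sqrt(r**2 + 16)/4 (absorbing any constant into C).

r/(16*sqrt(r**2 + 16)) + C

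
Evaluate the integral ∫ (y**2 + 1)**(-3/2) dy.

y/sqrt(y**2 + 1) + C

Substitute y = tan(θ), so dy = sec(θ)^2 dθ and the radical becomes sqrt(y**2 + 1) = sec(θ) by the Pythagorean identity.
Integrate the resulting trig expression in θ, then back-substitute tan(θ) = y, sec(θ) = sqrt(y**2 + 1) (absorbing any constant into C).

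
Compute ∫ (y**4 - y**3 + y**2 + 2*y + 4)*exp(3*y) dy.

Use integration by parts with u = y**4 - y**3 + y**2 + 2*y + 4, dv = exp(3*y) dy, so v = exp(3*y)/3.
Apply parts 4 times (tabular method): alternate signs, differentiate u down to 0, integrate dv up.

(27*y**4 - 63*y**3 + 90*y**2 - 6*y + 110)*exp(3*y)/81 + C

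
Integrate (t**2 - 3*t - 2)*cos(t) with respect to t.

Use integration by parts with u = t**2 - 3*t - 2, dv = cos(t) dt, so v = sin(t).
Apply parts 2 times (tabular method): alternate signs, differentiate u down to 0, integrate dv up.

t**2*sin(t) - 3*t*sin(t) + 2*t*cos(t) - 4*sin(t) - 3*cos(t) + C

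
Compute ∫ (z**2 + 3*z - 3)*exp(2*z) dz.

(z**2 + 2*z - 4)*exp(2*z)/2 + C

Use integration by parts with u = z**2 + 3*z - 3, dv = exp(2*z) dz, so v = exp(2*z)/2.
Apply parts 2 times (tabular method): alternate signs, differentiate u down to 0, integrate dv up.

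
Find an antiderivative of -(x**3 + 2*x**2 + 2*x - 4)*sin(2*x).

x**3*cos(2*x)/2 - 3*x**2*sin(2*x)/4 + x**2*cos(2*x) - x*sin(2*x) + x*cos(2*x)/4 - sin(2*x)/8 - 5*cos(2*x)/2 + C

Use integration by parts with u = x**3 + 2*x**2 + 2*x - 4, dv = -sin(2*x) dx, so v = cos(2*x)/2.
Apply parts 3 times (tabular method): alternate signs, differentiate u down to 0, integrate dv up.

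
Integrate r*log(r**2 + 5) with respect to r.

r**2*log(r**2 + 5)/2 - r**2/2 + 5*log(r**2 + 5)/2 + C

Let u = r**2 + 5, so du = (2*r) dr.
The integral becomes (1/2)·∫ log(u) du; integrate by parts with u′=log(u), dv′=du.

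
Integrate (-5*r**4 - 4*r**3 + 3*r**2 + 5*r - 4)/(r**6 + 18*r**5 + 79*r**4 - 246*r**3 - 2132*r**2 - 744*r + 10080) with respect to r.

-184*log(r - 4)/2475 + 47*log(r - 2)/4032 - 2579*log(r + 5)/126 - 52201*log(r + 6)/1600 + 10525*log(r + 7)/198 - 2771/(40*r + 240) + C

Factor the denominator: (r - 4)*(r - 2)*(r + 5)*(r + 6)**2*(r + 7).
Partial-fraction decomposition: 10525/(198*(r + 7)) - 52201/(1600*(r + 6)) + 2771/(40*(r + 6)**2) - 2579/(126*(r + 5)) + 47/(4032*(r - 2)) - 184/(2475*(r - 4)).
Integrate each term; A/(r−a) gives A·log|r−a|; A/(r−a)² gives −A/(r−a).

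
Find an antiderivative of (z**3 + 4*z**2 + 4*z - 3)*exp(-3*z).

Use integration by parts with u = z**3 + 4*z**2 + 4*z - 3, dv = exp(-3*z) dz, so v = -exp(-3*z)/3.
Apply parts 3 times (tabular method): alternate signs, differentiate u down to 0, integrate dv up.

(-9*z**3 - 45*z**2 - 66*z + 5)*exp(-3*z)/27 + C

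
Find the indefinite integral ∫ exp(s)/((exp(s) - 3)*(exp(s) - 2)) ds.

Let u = e^s, du = e^s ds.
The integral becomes ∫ du/((u-3)(u-2)); decompose into partial fractions.

log(exp(s) - 3) - log(exp(s) - 2) + C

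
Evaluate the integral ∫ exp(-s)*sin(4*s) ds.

Let I denote the integral. Integrate by parts with u = sin(4*s), dv = exp(-s) ds, so v = -exp(-s): I = -exp(-s)*sin(4*s) + 4·∫ exp(-s)*cos(4*s) ds.
Apply parts again with u = cos(4*s), dv = exp(-s) ds: ∫ exp(-s)*cos(4*s) ds = -exp(-s)*cos(4*s) − 4·I. Substituting back brings back I: I = -exp(-s)*sin(4*s) - 4*exp(-s)*cos(4*s) − 16·I.
Solving for I: (1 + 16)·I equals the remaining terms, so I = (1/17)·(-exp(-s)*sin(4*s) - 4*exp(-s)*cos(4*s)).

-exp(-s)*sin(4*s)/17 - 4*exp(-s)*cos(4*s)/17 + C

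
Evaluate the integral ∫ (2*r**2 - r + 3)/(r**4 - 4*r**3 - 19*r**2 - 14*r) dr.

Factor the denominator: r*(r - 7)*(r + 1)*(r + 2).
Partial-fraction decomposition: -13/(18*(r + 2)) + 3/(4*(r + 1)) + 47/(252*(r - 7)) - 3/(14*r).
Integrate each term: A/(r−a) contributes A·log|r−a|.

-3*log(r)/14 + 47*log(r - 7)/252 + 3*log(r + 1)/4 - 13*log(r + 2)/18 + C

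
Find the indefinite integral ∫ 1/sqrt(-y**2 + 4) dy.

Substitute y = 2·sin(θ), so dy = 2·cos(θ) dθ and the radical becomes sqrt(-y**2 + 4) = 2·cos(θ) by the Pythagorean identity.
Integrate the resulting trig expression in θ, then back-substitute θ = asin(y/2), sin(θ) = y/2, cos(θ) = sqrt(-y**2 + 4)/2 (absorbing any constant into C).

asin(y/2) + C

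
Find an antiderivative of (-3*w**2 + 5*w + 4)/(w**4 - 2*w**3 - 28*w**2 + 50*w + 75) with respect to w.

-23*log(w - 5)/60 + log(w - 3)/8 - log(w + 1)/24 + 3*log(w + 5)/10 + C

Factor the denominator: (w - 5)*(w - 3)*(w + 1)*(w + 5).
Partial-fraction decomposition: 3/(10*(w + 5)) - 1/(24*(w + 1)) + 1/(8*(w - 3)) - 23/(60*(w - 5)).
Integrate each term: A/(w−a) contributes A·log|w−a|.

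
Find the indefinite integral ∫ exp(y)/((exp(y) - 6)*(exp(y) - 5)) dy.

Let u = e^y, du = e^y dy.
The integral becomes ∫ du/((u-5)(u-6)); decompose into partial fractions.

log(exp(y) - 6) - log(exp(y) - 5) + C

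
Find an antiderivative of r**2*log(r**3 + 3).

r**3*log(r**3 + 3)/3 - r**3/3 + log(r**3 + 3) + C

Let u = r**3 + 3, so du = (3*r**2) dr.
The integral becomes (1/3)·∫ log(u) du; integrate by parts with u′=log(u), dv′=du.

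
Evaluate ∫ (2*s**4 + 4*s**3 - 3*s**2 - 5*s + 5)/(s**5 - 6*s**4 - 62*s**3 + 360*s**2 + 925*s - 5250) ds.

1999*log(s - 7)/208 - 9771*log(s - 5)/1210 - 47*log(s + 5)/80 + 1655*log(s + 6)/1573 + 331/(44*s - 220) + C

Factor the denominator: (s - 7)*(s - 5)**2*(s + 5)*(s + 6).
Partial-fraction decomposition: 1655/(1573*(s + 6)) - 47/(80*(s + 5)) - 9771/(1210*(s - 5)) - 331/(44*(s - 5)**2) + 1999/(208*(s - 7)).
Integrate each term; A/(s−a) gives A·log|s−a|; A/(s−a)² gives −A/(s−a).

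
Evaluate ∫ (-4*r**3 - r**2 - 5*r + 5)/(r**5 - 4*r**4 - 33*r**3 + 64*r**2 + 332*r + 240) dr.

-185*log(r - 6)/112 + 545*log(r - 5)/378 + 13*log(r + 1)/126 - 43*log(r + 2)/112 + 53*log(r + 4)/108 + C

Factor the denominator: (r - 6)*(r - 5)*(r + 1)*(r + 2)*(r + 4).
Partial-fraction decomposition: 53/(108*(r + 4)) - 43/(112*(r + 2)) + 13/(126*(r + 1)) + 545/(378*(r - 5)) - 185/(112*(r - 6)).
Integrate each term: A/(r−a) contributes A·log|r−a|.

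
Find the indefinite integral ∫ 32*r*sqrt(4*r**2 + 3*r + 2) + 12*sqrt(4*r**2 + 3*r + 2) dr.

Let u = 4*r**2 + 3*r + 2, so du = (8*r + 3) dr.
Rewriting, the integral becomes 4·∫ √u du = 4·(2/3)u^(3/2).
Substituting back, u = 4*r**2 + 3*r + 2.

8*(4*r**2 + 3*r + 2)**(3/2)/3 + C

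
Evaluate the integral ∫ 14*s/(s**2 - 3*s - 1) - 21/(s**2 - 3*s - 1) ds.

7*log(s**2 - 3*s - 1) + C

Let u = s**2 - 3*s - 1, so du = (2*s - 3) ds.
Rewriting, the integral becomes 7·∫ 1/u du = 7·log(u).
Substituting back, u = s**2 - 3*s - 1.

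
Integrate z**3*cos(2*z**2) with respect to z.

z**2*sin(2*z**2)/4 + cos(2*z**2)/8 + C

Let u = z², du = 2z dz; rewrite as (1/2)∫ u^1·cos(2u) du.
Now integrate by parts 1 time.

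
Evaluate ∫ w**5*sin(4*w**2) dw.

Let u = w², du = 2w dw; rewrite as (1/2)∫ u^2·sin(4u) du.
Now integrate by parts 2 times.

-w**4*cos(4*w**2)/8 + w**2*sin(4*w**2)/16 + cos(4*w**2)/64 + C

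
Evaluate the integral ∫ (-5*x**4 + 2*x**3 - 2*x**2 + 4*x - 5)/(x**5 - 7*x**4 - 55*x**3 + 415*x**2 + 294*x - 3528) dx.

-1899*log(x - 7)/70 + 6101*log(x - 6)/234 - 391*log(x - 4)/154 + 247*log(x + 3)/1260 - 6411*log(x + 7)/4004 + C

Factor the denominator: (x - 7)*(x - 6)*(x - 4)*(x + 3)*(x + 7).
Partial-fraction decomposition: -6411/(4004*(x + 7)) + 247/(1260*(x + 3)) - 391/(154*(x - 4)) + 6101/(234*(x - 6)) - 1899/(70*(x - 7)).
Integrate each term: A/(x−a) contributes A·log|x−a|.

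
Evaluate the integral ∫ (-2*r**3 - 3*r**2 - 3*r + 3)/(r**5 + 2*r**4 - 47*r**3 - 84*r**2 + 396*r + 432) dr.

-37*log(r - 6)/168 + 29*log(r - 3)/252 + log(r + 1)/84 - 19*log(r + 4)/84 + 23*log(r + 6)/72 + C

Factor the denominator: (r - 6)*(r - 3)*(r + 1)*(r + 4)*(r + 6).
Partial-fraction decomposition: 23/(72*(r + 6)) - 19/(84*(r + 4)) + 1/(84*(r + 1)) + 29/(252*(r - 3)) - 37/(168*(r - 6)).
Integrate each term: A/(r−a) contributes A·log|r−a|.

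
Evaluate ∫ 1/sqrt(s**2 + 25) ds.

Substitute s = 5·tan(θ), so ds = 5·sec(θ)^2 dθ and the radical becomes sqrt(s**2 + 25) = 5·sec(θ) by the Pythagorean identity.
Integrate the resulting trig expression in θ, then back-substitute tan(θ) = s/5, sec(θ) = sqrt(s**2 + 25)/5 (absorbing any constant into C).

log(s + sqrt(s**2 + 25)) + C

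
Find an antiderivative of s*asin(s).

Use integration by parts with u = arcsin(s), dv = s ds.
Then du = 1/sqrt(-s**2 + 1) ds.

s**2*asin(s)/2 + s*sqrt(-s**2 + 1)/4 - asin(s)/4 + C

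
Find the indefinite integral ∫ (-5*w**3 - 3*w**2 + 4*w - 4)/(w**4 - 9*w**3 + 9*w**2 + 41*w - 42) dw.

-919*log(w - 7)/108 + 77*log(w - 3)/20 - 2*log(w - 1)/9 - 16*log(w + 2)/135 + C

Factor the denominator: (w - 7)*(w - 3)*(w - 1)*(w + 2).
Partial-fraction decomposition: -16/(135*(w + 2)) - 2/(9*(w - 1)) + 77/(20*(w - 3)) - 919/(108*(w - 7)).
Integrate each term: A/(w−a) contributes A·log|w−a|.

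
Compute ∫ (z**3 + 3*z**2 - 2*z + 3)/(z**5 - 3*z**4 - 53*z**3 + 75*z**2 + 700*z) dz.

3*log(z)/700 + 479*log(z - 7)/1848 - 193*log(z - 5)/900 + 5*log(z + 4)/396 - 37*log(z + 5)/600 + C

Factor the denominator: z*(z - 7)*(z - 5)*(z + 4)*(z + 5).
Partial-fraction decomposition: -37/(600*(z + 5)) + 5/(396*(z + 4)) - 193/(900*(z - 5)) + 479/(1848*(z - 7)) + 3/(700*z).
Integrate each term: A/(z−a) contributes A·log|z−a|.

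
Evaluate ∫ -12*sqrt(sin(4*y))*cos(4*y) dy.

-2*sin(4*y)**(3/2) + C

Let u = sin(4*y), so du = (4*cos(4*y)) dy.
Rewriting, the integral becomes -3·∫ √u du = -3·(2/3)u^(3/2).
Substituting back, u = sin(4*y).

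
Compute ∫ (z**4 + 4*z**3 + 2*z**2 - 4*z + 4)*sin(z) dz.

Use integration by parts with u = z**4 + 4*z**3 + 2*z**2 - 4*z + 4, dv = sin(z) dz, so v = -cos(z).
Apply parts 4 times (tabular method): alternate signs, differentiate u down to 0, integrate dv up.

-z**4*cos(z) + 4*z**3*sin(z) - 4*z**3*cos(z) + 12*z**2*sin(z) + 10*z**2*cos(z) - 20*z*sin(z) + 28*z*cos(z) - 28*sin(z) - 24*cos(z) + C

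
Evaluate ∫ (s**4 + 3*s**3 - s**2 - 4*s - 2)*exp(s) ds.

(s**4 - s**3 + 2*s**2 - 8*s + 6)*exp(s) + C

Use integration by parts with u = s**4 + 3*s**3 - s**2 - 4*s - 2, dv = exp(s) ds, so v = exp(s).
Apply parts 4 times (tabular method): alternate signs, differentiate u down to 0, integrate dv up.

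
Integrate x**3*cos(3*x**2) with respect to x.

x**2*sin(3*x**2)/6 + cos(3*x**2)/18 + C

Let u = x², du = 2x dx; rewrite as (1/2)∫ u^1·cos(3u) du.
Now integrate by parts 1 time.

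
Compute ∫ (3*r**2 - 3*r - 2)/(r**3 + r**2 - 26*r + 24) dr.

17*log(r - 4)/15 + 2*log(r - 1)/21 + 62*log(r + 6)/35 + C

Factor the denominator: (r - 4)*(r - 1)*(r + 6).
Partial-fraction decomposition: 62/(35*(r + 6)) + 2/(21*(r - 1)) + 17/(15*(r - 4)).
Integrate each term: A/(r−a) contributes A·log|r−a|.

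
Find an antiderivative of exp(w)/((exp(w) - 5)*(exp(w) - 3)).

Let u = e^w, du = e^w dw.
The integral becomes ∫ du/((u-5)(u-3)); decompose into partial fractions.

log(exp(w) - 5)/2 - log(exp(w) - 3)/2 + C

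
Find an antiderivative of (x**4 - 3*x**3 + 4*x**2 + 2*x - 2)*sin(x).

Use integration by parts with u = x**4 - 3*x**3 + 4*x**2 + 2*x - 2, dv = sin(x) dx, so v = -cos(x).
Apply parts 4 times (tabular method): alternate signs, differentiate u down to 0, integrate dv up.

-x**4*cos(x) + 4*x**3*sin(x) + 3*x**3*cos(x) - 9*x**2*sin(x) + 8*x**2*cos(x) - 16*x*sin(x) - 20*x*cos(x) + 20*sin(x) - 14*cos(x) + C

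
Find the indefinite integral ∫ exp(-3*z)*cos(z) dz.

exp(-3*z)*sin(z)/10 - 3*exp(-3*z)*cos(z)/10 + C

Let I denote the integral. Integrate by parts with u = cos(z), dv = exp(-3*z) dz, so v = -exp(-3*z)/3: I = -exp(-3*z)*cos(z)/3 − (1/3)·∫ exp(-3*z)*sin(z) dz.
Apply parts again with u = sin(z), dv = exp(-3*z) dz: ∫ exp(-3*z)*sin(z) dz = -exp(-3*z)*sin(z)/3 + (1/3)·I. Substituting back brings back I: I = exp(-3*z)*sin(z)/9 - exp(-3*z)*cos(z)/3 − (1/9)·I.
Solving for I: (1 + 1/9)·I equals the remaining terms, so I = (9/10)·(exp(-3*z)*sin(z)/9 - exp(-3*z)*cos(z)/3).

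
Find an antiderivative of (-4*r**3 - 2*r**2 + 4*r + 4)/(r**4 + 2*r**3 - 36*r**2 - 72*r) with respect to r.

-log(r)/18 - 227*log(r - 6)/144 + 5*log(r + 2)/16 - 193*log(r + 6)/72 + C

Factor the denominator: r*(r - 6)*(r + 2)*(r + 6).
Partial-fraction decomposition: -193/(72*(r + 6)) + 5/(16*(r + 2)) - 227/(144*(r - 6)) - 1/(18*r).
Integrate each term: A/(r−a) contributes A·log|r−a|.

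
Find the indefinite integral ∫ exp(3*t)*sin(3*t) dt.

Let I denote the integral. Integrate by parts with u = sin(3*t), dv = exp(3*t) dt, so v = exp(3*t)/3: I = exp(3*t)*sin(3*t)/3 − ∫ exp(3*t)*cos(3*t) dt.
Apply parts again with u = cos(3*t), dv = exp(3*t) dt: ∫ exp(3*t)*cos(3*t) dt = exp(3*t)*cos(3*t)/3 + I. Substituting back brings back I: I = exp(3*t)*sin(3*t)/3 - exp(3*t)*cos(3*t)/3 − I.
Solving for I: (1 + 1)·I equals the remaining terms, so I = (1/2)·(exp(3*t)*sin(3*t)/3 - exp(3*t)*cos(3*t)/3).

exp(3*t)*sin(3*t)/6 - exp(3*t)*cos(3*t)/6 + C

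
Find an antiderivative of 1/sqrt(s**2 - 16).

log(s + sqrt(s**2 - 16)) + C

Substitute s = 4·sec(θ), so ds = 4·sec(θ)*tan(θ) dθ and the radical becomes sqrt(s**2 - 16) = 4·tan(θ) by the Pythagorean identity.
Integrate the resulting trig expression in θ, then back-substitute sec(θ) = s/4, tan(θ) = sqrt(s**2 - 16)/4 (absorbing any constant into C).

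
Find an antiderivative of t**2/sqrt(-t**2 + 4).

Substitute t = 2·sin(θ), so dt = 2·cos(θ) dθ and the radical becomes sqrt(-t**2 + 4) = 2·cos(θ) by the Pythagorean identity.
Integrate the resulting trig expression in θ, then back-substitute θ = asin(t/2), sin(θ) = t/2, cos(θ) = sqrt(-t**2 + 4)/2 (absorbing any constant into C).

-t*sqrt(-t**2 + 4)/2 + 2*asin(t/2) + C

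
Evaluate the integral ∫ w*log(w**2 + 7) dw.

w**2*log(w**2 + 7)/2 - w**2/2 + 7*log(w**2 + 7)/2 + C

Let u = w**2 + 7, so du = (2*w) dw.
The integral becomes (1/2)·∫ log(u) du; integrate by parts with u′=log(u), dv′=du.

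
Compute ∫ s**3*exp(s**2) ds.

(s**2 - 1)*exp(s**2)/2 + C

Let u = s², du = 2s ds; rewrite as (1/2)∫ u^1·exp(1u) du.
Now integrate by parts 1 time.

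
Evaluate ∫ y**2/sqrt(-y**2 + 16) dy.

-y*sqrt(-y**2 + 16)/2 + 8*asin(y/4) + C

Substitute y = 4·sin(θ), so dy = 4·cos(θ) dθ and the radical becomes sqrt(-y**2 + 16) = 4·cos(θ) by the Pythagorean identity.
Integrate the resulting trig expression in θ, then back-substitute θ = asin(y/4), sin(θ) = y/4, cos(θ) = sqrt(-y**2 + 16)/4 (absorbing any constant into C).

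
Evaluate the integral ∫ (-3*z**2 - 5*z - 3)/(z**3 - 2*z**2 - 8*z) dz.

Factor the denominator: z*(z - 4)*(z + 2).
Partial-fraction decomposition: -5/(12*(z + 2)) - 71/(24*(z - 4)) + 3/(8*z).
Integrate each term: A/(z−a) contributes A·log|z−a|.

3*log(z)/8 - 71*log(z - 4)/24 - 5*log(z + 2)/12 + C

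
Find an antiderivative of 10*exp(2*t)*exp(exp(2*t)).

Let u = exp(2*t), so du = (2*exp(2*t)) dt.
Rewriting, the integral becomes 5·∫ e^u du = 5·e^u.
Substituting back, u = exp(2*t).

5*exp(exp(2*t)) + C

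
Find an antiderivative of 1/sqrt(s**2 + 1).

Substitute s = tan(θ), so ds = sec(θ)^2 dθ and the radical becomes sqrt(s**2 + 1) = sec(θ) by the Pythagorean identity.
Integrate the resulting trig expression in θ, then back-substitute tan(θ) = s, sec(θ) = sqrt(s**2 + 1) (absorbing any constant into C).

log(s + sqrt(s**2 + 1)) + C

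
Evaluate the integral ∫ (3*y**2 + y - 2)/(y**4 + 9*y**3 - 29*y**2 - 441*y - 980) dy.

19*log(y - 7)/231 - 14*log(y + 4)/11 + 17*log(y + 5)/6 - 23*log(y + 7)/14 + C

Factor the denominator: (y - 7)*(y + 4)*(y + 5)*(y + 7).
Partial-fraction decomposition: -23/(14*(y + 7)) + 17/(6*(y + 5)) - 14/(11*(y + 4)) + 19/(231*(y - 7)).
Integrate each term: A/(y−a) contributes A·log|y−a|.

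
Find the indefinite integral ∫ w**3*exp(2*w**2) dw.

(2*w**2 - 1)*exp(2*w**2)/8 + C

Let u = w², du = 2w dw; rewrite as (1/2)∫ u^1·exp(2u) du.
Now integrate by parts 1 time.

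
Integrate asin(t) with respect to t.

t*asin(t) + sqrt(-t**2 + 1) + C

Use integration by parts with u = arcsin(t), dv = dt.
Then du = 1/sqrt(-t**2 + 1) dt.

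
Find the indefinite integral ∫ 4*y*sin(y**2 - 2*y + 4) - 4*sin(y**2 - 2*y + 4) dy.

Let u = y**2 - 2*y + 4, so du = (2*y - 2) dy.
Rewriting, the integral becomes 2·∫ sin(u) du = 2·-cos(u).
Substituting back, u = y**2 - 2*y + 4.

-2*cos(y**2 - 2*y + 4) + C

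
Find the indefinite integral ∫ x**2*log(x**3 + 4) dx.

Let u = x**3 + 4, so du = (3*x**2) dx.
The integral becomes (1/3)·∫ log(u) du; integrate by parts with u′=log(u), dv′=du.

x**3*log(x**3 + 4)/3 - x**3/3 + 4*log(x**3 + 4)/3 + C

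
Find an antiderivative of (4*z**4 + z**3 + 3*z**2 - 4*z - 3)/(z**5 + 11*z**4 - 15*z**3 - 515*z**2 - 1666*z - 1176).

10063*log(z - 7)/16016 - 7*log(z + 1)/720 + 1021*log(z + 4)/198 - 5097*log(z + 6)/130 + 9433*log(z + 7)/252 + C

Factor the denominator: (z - 7)*(z + 1)*(z + 4)*(z + 6)*(z + 7).
Partial-fraction decomposition: 9433/(252*(z + 7)) - 5097/(130*(z + 6)) + 1021/(198*(z + 4)) - 7/(720*(z + 1)) + 10063/(16016*(z - 7)).
Integrate each term: A/(z−a) contributes A·log|z−a|.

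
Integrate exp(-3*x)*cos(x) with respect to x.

Let I denote the integral. Integrate by parts with u = cos(x), dv = exp(-3*x) dx, so v = -exp(-3*x)/3: I = -exp(-3*x)*cos(x)/3 − (1/3)·∫ exp(-3*x)*sin(x) dx.
Apply parts again with u = sin(x), dv = exp(-3*x) dx: ∫ exp(-3*x)*sin(x) dx = -exp(-3*x)*sin(x)/3 + (1/3)·I. Substituting back brings back I: I = exp(-3*x)*sin(x)/9 - exp(-3*x)*cos(x)/3 − (1/9)·I.
Solving for I: (1 + 1/9)·I equals the remaining terms, so I = (9/10)·(exp(-3*x)*sin(x)/9 - exp(-3*x)*cos(x)/3).

exp(-3*x)*sin(x)/10 - 3*exp(-3*x)*cos(x)/10 + C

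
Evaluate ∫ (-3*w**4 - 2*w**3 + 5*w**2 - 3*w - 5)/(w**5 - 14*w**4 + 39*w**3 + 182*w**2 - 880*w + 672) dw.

Factor the denominator: (w - 7)*(w - 6)*(w - 4)*(w - 1)*(w + 4).
Partial-fraction decomposition: -553/(4400*(w + 4)) + 4/(225*(w - 1)) - 833/(144*(w - 4)) + 4163/(100*(w - 6)) - 3835/(99*(w - 7)).
Integrate each term: A/(w−a) contributes A·log|w−a|.

-3835*log(w - 7)/99 + 4163*log(w - 6)/100 - 833*log(w - 4)/144 + 4*log(w - 1)/225 - 553*log(w + 4)/4400 + C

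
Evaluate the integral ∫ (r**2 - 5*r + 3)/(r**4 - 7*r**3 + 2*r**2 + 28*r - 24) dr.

9*log(r - 6)/160 + 3*log(r - 2)/16 - log(r - 1)/15 - 17*log(r + 2)/96 + C

Factor the denominator: (r - 6)*(r - 2)*(r - 1)*(r + 2).
Partial-fraction decomposition: -17/(96*(r + 2)) - 1/(15*(r - 1)) + 3/(16*(r - 2)) + 9/(160*(r - 6)).
Integrate each term: A/(r−a) contributes A·log|r−a|.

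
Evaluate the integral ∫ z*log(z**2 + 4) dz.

z**2*log(z**2 + 4)/2 - z**2/2 + 2*log(z**2 + 4) + C

Let u = z**2 + 4, so du = (2*z) dz.
The integral becomes (1/2)·∫ log(u) du; integrate by parts with u′=log(u), dv′=du.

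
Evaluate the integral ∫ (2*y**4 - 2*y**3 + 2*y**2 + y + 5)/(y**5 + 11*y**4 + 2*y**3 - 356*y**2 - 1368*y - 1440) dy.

Factor the denominator: (y - 6)*(y + 2)*(y + 4)*(y + 5)*(y + 6).
Partial-fraction decomposition: 3095/(96*(y + 6)) - 1550/(33*(y + 5)) + 673/(40*(y + 4)) - 59/(192*(y + 2)) + 2243/(10560*(y - 6)).
Integrate each term: A/(y−a) contributes A·log|y−a|.

2243*log(y - 6)/10560 - 59*log(y + 2)/192 + 673*log(y + 4)/40 - 1550*log(y + 5)/33 + 3095*log(y + 6)/96 + C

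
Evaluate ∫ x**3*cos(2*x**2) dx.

x**2*sin(2*x**2)/4 + cos(2*x**2)/8 + C

Let u = x², du = 2x dx; rewrite as (1/2)∫ u^1·cos(2u) du.
Now integrate by parts 1 time.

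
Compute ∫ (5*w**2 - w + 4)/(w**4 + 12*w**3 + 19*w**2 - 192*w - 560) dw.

Factor the denominator: (w - 4)*(w + 4)*(w + 5)*(w + 7).
Partial-fraction decomposition: -128/(33*(w + 7)) + 67/(9*(w + 5)) - 11/(3*(w + 4)) + 10/(99*(w - 4)).
Integrate each term: A/(w−a) contributes A·log|w−a|.

10*log(w - 4)/99 - 11*log(w + 4)/3 + 67*log(w + 5)/9 - 128*log(w + 7)/33 + C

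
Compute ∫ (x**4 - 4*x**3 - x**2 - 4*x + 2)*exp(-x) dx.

(-x**4 + x**2 + 6*x + 4)*exp(-x) + C

Use integration by parts with u = x**4 - 4*x**3 - x**2 - 4*x + 2, dv = exp(-x) dx, so v = -exp(-x).
Apply parts 4 times (tabular method): alternate signs, differentiate u down to 0, integrate dv up.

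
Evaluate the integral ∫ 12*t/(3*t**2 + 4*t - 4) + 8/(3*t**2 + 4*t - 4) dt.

2*log(3*t**2 + 4*t - 4) + C

Let u = 3*t**2 + 4*t - 4, so du = (6*t + 4) dt.
Rewriting, the integral becomes 2·∫ 1/u du = 2·log(u).
Substituting back, u = 3*t**2 + 4*t - 4.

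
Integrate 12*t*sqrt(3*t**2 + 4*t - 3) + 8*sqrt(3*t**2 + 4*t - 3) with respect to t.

Let u = 3*t**2 + 4*t - 3, so du = (6*t + 4) dt.
Rewriting, the integral becomes 2·∫ √u du = 2·(2/3)u^(3/2).
Substituting back, u = 3*t**2 + 4*t - 3.

4*(3*t**2 + 4*t - 3)**(3/2)/3 + C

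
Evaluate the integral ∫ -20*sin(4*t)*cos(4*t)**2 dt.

5*cos(4*t)**3/3 + C

Let u = cos(4*t), so du = (-4*sin(4*t)) dt.
Rewriting, the integral becomes 5·∫ u^2 du = 5·u^3/3.
Substituting back, u = cos(4*t).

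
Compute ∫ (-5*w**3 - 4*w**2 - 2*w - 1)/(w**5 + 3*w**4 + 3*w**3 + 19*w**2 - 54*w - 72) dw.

Factor the denominator: (w - 2)*(w + 1)*(w + 4)*(w**2 + 9).
Partial-fraction decomposition: -(98*w + 703)/(325*(w**2 + 9)) + 263/(450*(w + 4)) - 1/(45*(w + 1)) - 61/(234*(w - 2)).
Integrate each term; A/(w−a) gives A·log|w−a|; the (Bw+D)/(w²+p²) term gives a log and an atan.

-61*log(w - 2)/234 - log(w + 1)/45 + 263*log(w + 4)/450 - 49*log(w**2 + 9)/325 - 703*atan(w/3)/975 + C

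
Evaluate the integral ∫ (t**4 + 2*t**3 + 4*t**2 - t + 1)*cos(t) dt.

Use integration by parts with u = t**4 + 2*t**3 + 4*t**2 - t + 1, dv = cos(t) dt, so v = sin(t).
Apply parts 4 times (tabular method): alternate signs, differentiate u down to 0, integrate dv up.

t**4*sin(t) + 2*t**3*sin(t) + 4*t**3*cos(t) - 8*t**2*sin(t) + 6*t**2*cos(t) - 13*t*sin(t) - 16*t*cos(t) + 17*sin(t) - 13*cos(t) + C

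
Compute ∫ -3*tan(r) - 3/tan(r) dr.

Let u = tan(r), so du = (tan(r)**2 + 1) dr.
Rewriting, the integral becomes -3·∫ 1/u du = -3·log(u).
Substituting back, u = tan(r).

-3*log(tan(r)) + C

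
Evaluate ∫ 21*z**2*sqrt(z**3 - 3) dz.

14*(z**3 - 3)**(3/2)/3 + C

Let u = z**3 - 3, so du = (3*z**2) dz.
Rewriting, the integral becomes 7·∫ √u du = 7·(2/3)u^(3/2).
Substituting back, u = z**3 - 3.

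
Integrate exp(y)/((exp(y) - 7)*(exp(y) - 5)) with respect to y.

Let u = e^y, du = e^y dy.
The integral becomes ∫ du/((u-5)(u-7)); decompose into partial fractions.

log(exp(y) - 7)/2 - log(exp(y) - 5)/2 + C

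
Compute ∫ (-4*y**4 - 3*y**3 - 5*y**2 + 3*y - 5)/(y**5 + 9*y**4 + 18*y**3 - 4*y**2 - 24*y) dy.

5*log(y)/24 - 2*log(y - 1)/9 + 883*log(y + 2)/288 - 677*log(y + 6)/96 + 71/(24*y + 48) + C

Factor the denominator: y*(y - 1)*(y + 2)**2*(y + 6).
Partial-fraction decomposition: -677/(96*(y + 6)) + 883/(288*(y + 2)) - 71/(24*(y + 2)**2) - 2/(9*(y - 1)) + 5/(24*y).
Integrate each term; A/(y−a) gives A·log|y−a|; A/(y−a)² gives −A/(y−a).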